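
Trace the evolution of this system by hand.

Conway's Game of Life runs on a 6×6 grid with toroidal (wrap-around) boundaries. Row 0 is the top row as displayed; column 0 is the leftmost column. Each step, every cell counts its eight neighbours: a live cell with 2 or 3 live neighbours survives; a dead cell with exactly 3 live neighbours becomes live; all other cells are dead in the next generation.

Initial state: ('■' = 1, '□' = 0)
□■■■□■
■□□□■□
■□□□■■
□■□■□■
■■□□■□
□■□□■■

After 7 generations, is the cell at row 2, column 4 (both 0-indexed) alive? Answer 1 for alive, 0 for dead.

t=0: □■■■□■
■□□□■□
■□□□■■
□■□■□■
■■□□■□
□■□□■■
t=1: □■■■□□
□□■□□□
□■□■□□
□■■■□□
□■□■□□
□□□□□□
t=2: □■■■□□
□□□□□□
□■□■□□
■■□■■□
□■□■□□
□■□■□□
t=3: □■□■□□
□■□■□□
■■□■■□
■■□■■□
□■□■□□
■■□■■□
t=4: □■□■□□
□■□■□□
□□□□□□
□□□□□□
□□□□□□
■■□■■□
t=5: □■□■□□
□□□□□□
□□□□□□
□□□□□□
□□□□□□
■■□■■□
t=6: ■■□■■□
□□□□□□
□□□□□□
□□□□□□
□□□□□□
■■□■■□
t=7: ■■□■■□
□□□□□□
□□□□□□
□□□□□□
□□□□□□
■■□■■□

0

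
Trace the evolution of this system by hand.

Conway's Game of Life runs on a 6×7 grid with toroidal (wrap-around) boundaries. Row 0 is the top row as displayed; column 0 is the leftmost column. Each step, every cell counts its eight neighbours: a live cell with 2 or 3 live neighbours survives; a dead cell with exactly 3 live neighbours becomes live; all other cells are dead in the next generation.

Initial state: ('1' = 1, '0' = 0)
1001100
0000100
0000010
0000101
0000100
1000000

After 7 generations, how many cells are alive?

gen 0: 1001100
0000100
0000010
0000101
0000100
1000000
gen 1: 0001100
0001110
0000110
0000100
0000010
0001100
gen 2: 0010000
0000000
0000000
0000100
0001010
0001010
gen 3: 0000000
0000000
0000000
0000100
0001010
0011000
gen 4: 0000000
0000000
0000000
0000100
0011000
0011100
gen 5: 0001000
0000000
0000000
0001000
0010000
0010100
gen 6: 0001000
0000000
0000000
0000000
0010000
0010000
gen 7: 0000000
0000000
0000000
0000000
0000000
0011000

2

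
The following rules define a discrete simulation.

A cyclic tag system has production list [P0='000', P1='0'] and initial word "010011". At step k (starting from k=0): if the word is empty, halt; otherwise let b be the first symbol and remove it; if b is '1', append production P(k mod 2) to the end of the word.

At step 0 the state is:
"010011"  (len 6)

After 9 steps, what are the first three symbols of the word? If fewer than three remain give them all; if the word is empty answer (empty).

gen 0: "010011"  (len 6)
gen 1: "10011"  (len 5)
gen 2: "00110"  (len 5)
gen 3: "0110"  (len 4)
gen 4: "110"  (len 3)
gen 5: "10000"  (len 5)
gen 6: "00000"  (len 5)
gen 7: "0000"  (len 4)
gen 8: "000"  (len 3)
gen 9: "00"  (len 2)

00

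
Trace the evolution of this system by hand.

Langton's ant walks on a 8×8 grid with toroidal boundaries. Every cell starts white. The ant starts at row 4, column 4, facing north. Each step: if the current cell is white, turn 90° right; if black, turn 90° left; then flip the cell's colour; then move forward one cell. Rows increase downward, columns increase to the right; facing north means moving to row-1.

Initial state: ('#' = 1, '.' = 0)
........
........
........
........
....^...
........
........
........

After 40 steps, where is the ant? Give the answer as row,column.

6,4

0) ........
........
........
........
....^...
........
........
........
1) ........
........
........
........
....#>..
........
........
........
2) ........
........
........
........
....##..
.....v..
........
........
3) ........
........
........
........
....##..
....<#..
........
........
4) ........
........
........
........
....^#..
....##..
........
........
5) ........
........
........
........
...<.#..
....##..
........
........
6) ........
........
........
...^....
...#.#..
....##..
........
........
7) ........
........
........
...#>...
...#.#..
....##..
........
........
8) ........
........
........
...##...
...#v#..
....##..
........
........
9) ........
........
........
...##...
...<##..
....##..
........
........
10) ........
........
........
...##...
....##..
...v##..
........
........
11) ........
........
........
...##...
....##..
..<###..
........
........
12) ........
........
........
...##...
..^.##..
..####..
........
........
13) ........
........
........
...##...
..#>##..
..####..
........
........
14) ........
........
........
...##...
..####..
..#v##..
........
........
15) ........
........
........
...##...
..####..
..#.>#..
........
........
16) ........
........
........
...##...
..##^#..
..#..#..
........
........
17) ........
........
........
...##...
..#<.#..
..#..#..
........
........
18) ........
........
........
...##...
..#..#..
..#v.#..
........
........
19) ........
........
........
...##...
..#..#..
..<#.#..
........
........
20) ........
........
........
...##...
..#..#..
...#.#..
..v.....
........
21) ........
........
........
...##...
..#..#..
...#.#..
.<#.....
........
22) ........
........
........
...##...
..#..#..
.^.#.#..
.##.....
........
23) ........
........
........
...##...
..#..#..
.#>#.#..
.##.....
........
24) ........
........
........
...##...
..#..#..
.###.#..
.#v.....
........
25) ........
........
........
...##...
..#..#..
.###.#..
.#.>....
........
26) ........
........
........
...##...
..#..#..
.###.#..
.#.#....
...v....
27) ........
........
........
...##...
..#..#..
.###.#..
.#.#....
..<#....
28) ........
........
........
...##...
..#..#..
.###.#..
.#^#....
..##....
29) ........
........
........
...##...
..#..#..
.###.#..
.##>....
..##....
30) ........
........
........
...##...
..#..#..
.##^.#..
.##.....
..##....
31) ........
........
........
...##...
..#..#..
.#<..#..
.##.....
..##....
32) ........
........
........
...##...
..#..#..
.#...#..
.#v.....
..##....
33) ........
........
........
...##...
..#..#..
.#...#..
.#.>....
..##....
34) ........
........
........
...##...
..#..#..
.#...#..
.#.#....
..#v....
35) ........
........
........
...##...
..#..#..
.#...#..
.#.#....
..#.>...
36) ....v...
........
........
...##...
..#..#..
.#...#..
.#.#....
..#.#...
37) ...<#...
........
........
...##...
..#..#..
.#...#..
.#.#....
..#.#...
38) ...##...
........
........
...##...
..#..#..
.#...#..
.#.#....
..#^#...
39) ...##...
........
........
...##...
..#..#..
.#...#..
.#.#....
..##>...
40) ...##...
........
........
...##...
..#..#..
.#...#..
.#.#^...
..##....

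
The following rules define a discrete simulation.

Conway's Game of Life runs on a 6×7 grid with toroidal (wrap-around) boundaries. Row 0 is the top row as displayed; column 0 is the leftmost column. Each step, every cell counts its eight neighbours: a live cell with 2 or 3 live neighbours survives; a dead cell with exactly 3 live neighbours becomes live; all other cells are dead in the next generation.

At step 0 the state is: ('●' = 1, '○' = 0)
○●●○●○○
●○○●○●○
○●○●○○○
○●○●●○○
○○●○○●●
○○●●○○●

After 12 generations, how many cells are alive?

6

t=0: ○●●○●○○
●○○●○●○
○●○●○○○
○●○●●○○
○○●○○●●
○○●●○○●
t=1: ●●○○●●●
●○○●○○○
●●○●○○○
●●○●●●○
●●○○○●●
●○○○●○●
t=2: ○●○●●○○
○○○●○●○
○○○●○○○
○○○●○●○
○○●●○○○
○○○○●○○
t=3: ○○●●○●○
○○○●○○○
○○●●○○○
○○○●○○○
○○●●○○○
○○○○●○○
t=4: ○○●●○○○
○○○○○○○
○○●●●○○
○○○○●○○
○○●●●○○
○○○○●○○
t=5: ○○○●○○○
○○○○●○○
○○○●●○○
○○○○○●○
○○○○●●○
○○○○●○○
t=6: ○○○●●○○
○○○○●○○
○○○●●●○
○○○●○●○
○○○○●●○
○○○●●●○
t=7: ○○○○○○○
○○○○○○○
○○○●○●○
○○○●○○●
○○○○○○●
○○○○○○○
t=8: ○○○○○○○
○○○○○○○
○○○○●○○
○○○○●●●
○○○○○○○
○○○○○○○
t=9: ○○○○○○○
○○○○○○○
○○○○●○○
○○○○●●○
○○○○○●○
○○○○○○○
t=10: ○○○○○○○
○○○○○○○
○○○○●●○
○○○○●●○
○○○○●●○
○○○○○○○
t=11: ○○○○○○○
○○○○○○○
○○○○●●○
○○○●○○●
○○○○●●○
○○○○○○○
t=12: ○○○○○○○
○○○○○○○
○○○○●●○
○○○●○○●
○○○○●●○
○○○○○○○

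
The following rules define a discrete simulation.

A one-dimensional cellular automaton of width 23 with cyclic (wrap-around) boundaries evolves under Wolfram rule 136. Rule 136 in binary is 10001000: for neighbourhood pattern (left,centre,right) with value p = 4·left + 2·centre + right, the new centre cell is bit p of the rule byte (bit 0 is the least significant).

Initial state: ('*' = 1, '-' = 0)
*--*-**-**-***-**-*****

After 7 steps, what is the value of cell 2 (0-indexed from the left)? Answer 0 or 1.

[0] *--*-**-**-***-**-*****
[1] -----*--*--**--*--*****
[2] -----------*------****-
[3] ------------------***--
[4] ------------------**---
[5] ------------------*----
[6] -----------------------
[7] -----------------------

0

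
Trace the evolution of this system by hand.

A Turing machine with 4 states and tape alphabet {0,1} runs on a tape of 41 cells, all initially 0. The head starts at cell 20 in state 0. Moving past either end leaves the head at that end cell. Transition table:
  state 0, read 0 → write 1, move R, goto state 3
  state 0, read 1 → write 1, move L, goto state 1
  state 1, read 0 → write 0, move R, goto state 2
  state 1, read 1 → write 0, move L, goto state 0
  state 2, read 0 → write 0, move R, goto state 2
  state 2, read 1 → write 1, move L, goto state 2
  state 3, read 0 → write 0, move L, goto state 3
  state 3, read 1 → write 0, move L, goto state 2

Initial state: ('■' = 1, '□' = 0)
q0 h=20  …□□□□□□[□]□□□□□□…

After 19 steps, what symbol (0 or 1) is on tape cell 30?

0) q0 h=20  …□□□□□□[□]□□□□□□…
1) q3 h=21  …□□□□□■[□]□□□□□□…
2) q3 h=20  …□□□□□□[■]□□□□□□…
3) q2 h=19  …□□□□□□[□]□□□□□□…
4) q2 h=20  …□□□□□□[□]□□□□□□…
5) q2 h=21  …□□□□□□[□]□□□□□□…
6) q2 h=22  …□□□□□□[□]□□□□□□…
7) q2 h=23  …□□□□□□[□]□□□□□□…
8) q2 h=24  …□□□□□□[□]□□□□□□…
9) q2 h=25  …□□□□□□[□]□□□□□□…
10) q2 h=26  …□□□□□□[□]□□□□□□…
11) q2 h=27  …□□□□□□[□]□□□□□□…
12) q2 h=28  …□□□□□□[□]□□□□□□…
13) q2 h=29  …□□□□□□[□]□□□□□□…
14) q2 h=30  …□□□□□□[□]□□□□□□…
15) q2 h=31  …□□□□□□[□]□□□□□□…
16) q2 h=32  …□□□□□□[□]□□□□□□…
17) q2 h=33  …□□□□□□[□]□□□□□□…
18) q2 h=34  …□□□□□□[□]□□□□□□|
19) q2 h=35  …□□□□□□[□]□□□□□|

0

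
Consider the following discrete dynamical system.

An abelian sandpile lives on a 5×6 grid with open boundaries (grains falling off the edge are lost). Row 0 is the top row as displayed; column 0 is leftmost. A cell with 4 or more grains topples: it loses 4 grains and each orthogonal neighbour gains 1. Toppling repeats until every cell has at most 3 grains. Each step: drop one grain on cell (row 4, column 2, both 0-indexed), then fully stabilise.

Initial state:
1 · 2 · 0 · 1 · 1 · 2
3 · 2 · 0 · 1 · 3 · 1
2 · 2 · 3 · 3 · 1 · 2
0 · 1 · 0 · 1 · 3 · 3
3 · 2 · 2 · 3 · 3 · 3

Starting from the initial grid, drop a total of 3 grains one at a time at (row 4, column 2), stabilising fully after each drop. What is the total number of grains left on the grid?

51

[0] 1 · 2 · 0 · 1 · 1 · 2
3 · 2 · 0 · 1 · 3 · 1
2 · 2 · 3 · 3 · 1 · 2
0 · 1 · 0 · 1 · 3 · 3
3 · 2 · 2 · 3 · 3 · 3
[1] 1 · 2 · 0 · 1 · 1 · 2
3 · 2 · 0 · 1 · 3 · 1
2 · 2 · 3 · 3 · 1 · 2
0 · 1 · 0 · 1 · 3 · 3
3 · 2 · 3 · 3 · 3 · 3
[2] 1 · 2 · 0 · 1 · 1 · 2
3 · 2 · 0 · 1 · 3 · 1
2 · 2 · 3 · 3 · 2 · 3
0 · 1 · 1 · 3 · 1 · 1
3 · 3 · 1 · 1 · 2 · 1
[3] 1 · 2 · 0 · 1 · 1 · 2
3 · 2 · 0 · 1 · 3 · 1
2 · 2 · 3 · 3 · 2 · 3
0 · 1 · 1 · 3 · 1 · 1
3 · 3 · 2 · 1 · 2 · 1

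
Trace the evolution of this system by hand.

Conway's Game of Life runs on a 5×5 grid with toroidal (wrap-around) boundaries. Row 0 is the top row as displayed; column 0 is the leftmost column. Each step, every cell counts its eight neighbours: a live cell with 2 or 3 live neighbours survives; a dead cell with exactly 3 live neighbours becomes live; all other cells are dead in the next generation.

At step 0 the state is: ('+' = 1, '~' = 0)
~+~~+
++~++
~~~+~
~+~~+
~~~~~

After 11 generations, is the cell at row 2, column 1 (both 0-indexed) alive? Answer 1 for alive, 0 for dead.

step 0: ~+~~+
++~++
~~~+~
~+~~+
~~~~~
step 1: ~++++
~+~+~
~+~+~
~~~~~
~~~~~
step 2: ++~++
~+~~~
~~~~~
~~~~~
~~++~
step 3: ++~++
~++~+
~~~~~
~~~~~
++++~
step 4: ~~~~~
~++~+
~~~~~
~++~~
~~~+~
step 5: ~~++~
~~~~~
+~~+~
~~+~~
~~+~~
step 6: ~~++~
~~+++
~~~~~
~+++~
~++~~
step 7: ~~~~+
~~+~+
~+~~+
~+~+~
~~~~~
step 8: ~~~+~
~~~~+
~+~~+
+~+~~
~~~~~
step 9: ~~~~~
+~~++
~+~++
++~~~
~~~~~
step 10: ~~~~+
+~++~
~+~+~
+++~+
~~~~~
step 11: ~~~++
++++~
~~~~~
+++++
~+~++

0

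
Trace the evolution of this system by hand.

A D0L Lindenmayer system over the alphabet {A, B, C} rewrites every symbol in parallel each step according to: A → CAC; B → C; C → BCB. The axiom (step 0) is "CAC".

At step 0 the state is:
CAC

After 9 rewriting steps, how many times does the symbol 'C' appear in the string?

k=0  CAC
k=1  BCBCACBCB
k=2  CBCBCBCBCACBCBCBCBC
k=3  BCBCBCBCBCBCBCBCBCBCACBCBCBCBCBCBCBCBCBCB
k=4  CBCBCBCBCBCBCBCBCBCBCBCBCBCBCBCBCBCBCBCBCACBCBCBCBCBCBCBCBCBCBCBCBCBCBCBCBCBCBCBCBC
k=5  BCBCBCBCBCBCBCBCBCBCBCBCBCBCBCBCBCBCBCBCBCBCBCBCBCBCBCBCBC…CBCBCBCBCBCBCBCBCBCBCBCBCBCBCBCBCBCBCBCBCBCBCBCBCBCBCBCBCB  (len 169)
k=6  CBCBCBCBCBCBCBCBCBCBCBCBCBCBCBCBCBCBCBCBCBCBCBCBCBCBCBCBCB…BCBCBCBCBCBCBCBCBCBCBCBCBCBCBCBCBCBCBCBCBCBCBCBCBCBCBCBCBC  (len 339)
k=7  BCBCBCBCBCBCBCBCBCBCBCBCBCBCBCBCBCBCBCBCBCBCBCBCBCBCBCBCBC…CBCBCBCBCBCBCBCBCBCBCBCBCBCBCBCBCBCBCBCBCBCBCBCBCBCBCBCBCB  (len 681)
k=8  CBCBCBCBCBCBCBCBCBCBCBCBCBCBCBCBCBCBCBCBCBCBCBCBCBCBCBCBCB…BCBCBCBCBCBCBCBCBCBCBCBCBCBCBCBCBCBCBCBCBCBCBCBCBCBCBCBCBC  (len 1363)
k=9  BCBCBCBCBCBCBCBCBCBCBCBCBCBCBCBCBCBCBCBCBCBCBCBCBCBCBCBCBC…CBCBCBCBCBCBCBCBCBCBCBCBCBCBCBCBCBCBCBCBCBCBCBCBCBCBCBCBCB  (len 2729)

1364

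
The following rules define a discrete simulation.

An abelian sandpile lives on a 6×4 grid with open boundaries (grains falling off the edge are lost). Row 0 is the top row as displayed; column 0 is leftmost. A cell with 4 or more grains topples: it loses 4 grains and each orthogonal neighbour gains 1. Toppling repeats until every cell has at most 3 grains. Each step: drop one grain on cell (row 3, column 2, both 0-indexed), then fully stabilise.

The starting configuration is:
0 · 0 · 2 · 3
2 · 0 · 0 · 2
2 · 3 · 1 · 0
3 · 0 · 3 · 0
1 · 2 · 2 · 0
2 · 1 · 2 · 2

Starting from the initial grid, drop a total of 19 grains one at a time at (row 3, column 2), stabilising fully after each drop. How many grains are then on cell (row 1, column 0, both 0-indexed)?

3

gen 0: 0 · 0 · 2 · 3
2 · 0 · 0 · 2
2 · 3 · 1 · 0
3 · 0 · 3 · 0
1 · 2 · 2 · 0
2 · 1 · 2 · 2
gen 1: 0 · 0 · 2 · 3
2 · 0 · 0 · 2
2 · 3 · 2 · 0
3 · 1 · 0 · 1
1 · 2 · 3 · 0
2 · 1 · 2 · 2
gen 2: 0 · 0 · 2 · 3
2 · 0 · 0 · 2
2 · 3 · 2 · 0
3 · 1 · 1 · 1
1 · 2 · 3 · 0
2 · 1 · 2 · 2
gen 3: 0 · 0 · 2 · 3
2 · 0 · 0 · 2
2 · 3 · 2 · 0
3 · 1 · 2 · 1
1 · 2 · 3 · 0
2 · 1 · 2 · 2
gen 4: 0 · 0 · 2 · 3
2 · 0 · 0 · 2
2 · 3 · 2 · 0
3 · 1 · 3 · 1
1 · 2 · 3 · 0
2 · 1 · 2 · 2
gen 5: 0 · 0 · 2 · 3
2 · 0 · 0 · 2
2 · 3 · 3 · 0
3 · 2 · 1 · 2
1 · 3 · 0 · 1
2 · 1 · 3 · 2
gen 6: 0 · 0 · 2 · 3
2 · 0 · 0 · 2
2 · 3 · 3 · 0
3 · 2 · 2 · 2
1 · 3 · 0 · 1
2 · 1 · 3 · 2
gen 7: 0 · 0 · 2 · 3
2 · 0 · 0 · 2
2 · 3 · 3 · 0
3 · 2 · 3 · 2
1 · 3 · 0 · 1
2 · 1 · 3 · 2
gen 8: 0 · 0 · 2 · 3
3 · 1 · 1 · 2
0 · 2 · 1 · 1
1 · 2 · 2 · 3
3 · 0 · 2 · 1
2 · 2 · 3 · 2
gen 9: 0 · 0 · 2 · 3
3 · 1 · 1 · 2
0 · 2 · 1 · 1
1 · 2 · 3 · 3
3 · 0 · 2 · 1
2 · 2 · 3 · 2
gen 10: 0 · 0 · 2 · 3
3 · 1 · 1 · 2
0 · 2 · 2 · 2
1 · 3 · 1 · 0
3 · 0 · 3 · 2
2 · 2 · 3 · 2
gen 11: 0 · 0 · 2 · 3
3 · 1 · 1 · 2
0 · 2 · 2 · 2
1 · 3 · 2 · 0
3 · 0 · 3 · 2
2 · 2 · 3 · 2
gen 12: 0 · 0 · 2 · 3
3 · 1 · 1 · 2
0 · 2 · 2 · 2
1 · 3 · 3 · 0
3 · 0 · 3 · 2
2 · 2 · 3 · 2
gen 13: 0 · 0 · 2 · 3
3 · 1 · 1 · 2
0 · 3 · 3 · 2
2 · 0 · 2 · 1
3 · 2 · 1 · 3
2 · 3 · 0 · 3
gen 14: 0 · 0 · 2 · 3
3 · 1 · 1 · 2
0 · 3 · 3 · 2
2 · 0 · 3 · 1
3 · 2 · 1 · 3
2 · 3 · 0 · 3
gen 15: 0 · 0 · 2 · 3
3 · 2 · 2 · 2
1 · 0 · 1 · 3
2 · 2 · 1 · 2
3 · 2 · 2 · 3
2 · 3 · 0 · 3
gen 16: 0 · 0 · 2 · 3
3 · 2 · 2 · 2
1 · 0 · 1 · 3
2 · 2 · 2 · 2
3 · 2 · 2 · 3
2 · 3 · 0 · 3
gen 17: 0 · 0 · 2 · 3
3 · 2 · 2 · 2
1 · 0 · 1 · 3
2 · 2 · 3 · 2
3 · 2 · 2 · 3
2 · 3 · 0 · 3
gen 18: 0 · 0 · 2 · 3
3 · 2 · 2 · 2
1 · 0 · 2 · 3
2 · 3 · 0 · 3
3 · 2 · 3 · 3
2 · 3 · 0 · 3
gen 19: 0 · 0 · 2 · 3
3 · 2 · 2 · 2
1 · 0 · 2 · 3
2 · 3 · 1 · 3
3 · 2 · 3 · 3
2 · 3 · 0 · 3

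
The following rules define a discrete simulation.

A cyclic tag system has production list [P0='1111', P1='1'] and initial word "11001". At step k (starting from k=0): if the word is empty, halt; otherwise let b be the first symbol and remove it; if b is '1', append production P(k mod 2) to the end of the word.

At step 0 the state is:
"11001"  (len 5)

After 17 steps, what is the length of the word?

[0] "11001"  (len 5)
[1] "10011111"  (len 8)
[2] "00111111"  (len 8)
[3] "0111111"  (len 7)
[4] "111111"  (len 6)
[5] "111111111"  (len 9)
[6] "111111111"  (len 9)
[7] "111111111111"  (len 12)
[8] "111111111111"  (len 12)
[9] "111111111111111"  (len 15)
[10] "111111111111111"  (len 15)
[11] "111111111111111111"  (len 18)
[12] "111111111111111111"  (len 18)
[13] "111111111111111111111"  (len 21)
[14] "111111111111111111111"  (len 21)
[15] "111111111111111111111111"  (len 24)
[16] "111111111111111111111111"  (len 24)
[17] "111111111111111111111111111"  (len 27)

27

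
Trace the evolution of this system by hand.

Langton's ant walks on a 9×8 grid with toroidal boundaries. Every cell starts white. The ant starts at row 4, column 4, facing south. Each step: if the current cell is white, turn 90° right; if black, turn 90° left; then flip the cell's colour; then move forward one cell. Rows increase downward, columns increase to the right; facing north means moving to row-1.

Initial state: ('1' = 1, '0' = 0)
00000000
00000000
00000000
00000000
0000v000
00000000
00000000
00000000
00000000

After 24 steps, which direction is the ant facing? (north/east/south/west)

step 0: 00000000
00000000
00000000
00000000
0000v000
00000000
00000000
00000000
00000000
step 1: 00000000
00000000
00000000
00000000
000<1000
00000000
00000000
00000000
00000000
step 2: 00000000
00000000
00000000
000^0000
00011000
00000000
00000000
00000000
00000000
step 3: 00000000
00000000
00000000
0001>000
00011000
00000000
00000000
00000000
00000000
step 4: 00000000
00000000
00000000
00011000
0001v000
00000000
00000000
00000000
00000000
step 5: 00000000
00000000
00000000
00011000
00010>00
00000000
00000000
00000000
00000000
step 6: 00000000
00000000
00000000
00011000
00010100
00000v00
00000000
00000000
00000000
step 7: 00000000
00000000
00000000
00011000
00010100
0000<100
00000000
00000000
00000000
step 8: 00000000
00000000
00000000
00011000
0001^100
00001100
00000000
00000000
00000000
step 9: 00000000
00000000
00000000
00011000
00011>00
00001100
00000000
00000000
00000000
step 10: 00000000
00000000
00000000
00011^00
00011000
00001100
00000000
00000000
00000000
step 11: 00000000
00000000
00000000
000111>0
00011000
00001100
00000000
00000000
00000000
step 12: 00000000
00000000
00000000
00011110
000110v0
00001100
00000000
00000000
00000000
step 13: 00000000
00000000
00000000
00011110
00011<10
00001100
00000000
00000000
00000000
step 14: 00000000
00000000
00000000
00011^10
00011110
00001100
00000000
00000000
00000000
step 15: 00000000
00000000
00000000
0001<010
00011110
00001100
00000000
00000000
00000000
step 16: 00000000
00000000
00000000
00010010
0001v110
00001100
00000000
00000000
00000000
step 17: 00000000
00000000
00000000
00010010
00010>10
00001100
00000000
00000000
00000000
step 18: 00000000
00000000
00000000
00010^10
00010010
00001100
00000000
00000000
00000000
step 19: 00000000
00000000
00000000
000101>0
00010010
00001100
00000000
00000000
00000000
step 20: 00000000
00000000
000000^0
00010100
00010010
00001100
00000000
00000000
00000000
step 21: 00000000
00000000
0000001>
00010100
00010010
00001100
00000000
00000000
00000000
step 22: 00000000
00000000
00000011
0001010v
00010010
00001100
00000000
00000000
00000000
step 23: 00000000
00000000
00000011
000101<1
00010010
00001100
00000000
00000000
00000000
step 24: 00000000
00000000
000000^1
00010111
00010010
00001100
00000000
00000000
00000000

north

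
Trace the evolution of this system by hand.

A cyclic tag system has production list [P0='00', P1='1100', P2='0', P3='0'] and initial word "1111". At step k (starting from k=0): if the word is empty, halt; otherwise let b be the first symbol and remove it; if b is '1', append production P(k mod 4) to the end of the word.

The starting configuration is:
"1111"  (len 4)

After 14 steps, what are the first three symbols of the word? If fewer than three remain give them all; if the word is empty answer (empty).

k=0  "1111"  (len 4)
k=1  "11100"  (len 5)
k=2  "11001100"  (len 8)
k=3  "10011000"  (len 8)
k=4  "00110000"  (len 8)
k=5  "0110000"  (len 7)
k=6  "110000"  (len 6)
k=7  "100000"  (len 6)
k=8  "000000"  (len 6)
k=9  "00000"  (len 5)
k=10  "0000"  (len 4)
k=11  "000"  (len 3)
k=12  "00"  (len 2)
k=13  "0"  (len 1)
k=14  (halted — word empty)

(empty)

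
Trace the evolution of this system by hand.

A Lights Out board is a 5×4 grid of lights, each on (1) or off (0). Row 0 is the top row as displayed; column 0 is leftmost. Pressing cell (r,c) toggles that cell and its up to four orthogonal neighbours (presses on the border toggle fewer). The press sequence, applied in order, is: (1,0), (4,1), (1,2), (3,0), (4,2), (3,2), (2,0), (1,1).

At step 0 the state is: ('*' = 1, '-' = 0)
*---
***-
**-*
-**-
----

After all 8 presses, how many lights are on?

10

gen 0: *---
***-
**-*
-**-
----
gen 1: ----
--*-
-*-*
-**-
----
gen 2: ----
--*-
-*-*
--*-
***-
gen 3: --*-
-*-*
-***
--*-
***-
gen 4: --*-
-*-*
****
***-
-**-
gen 5: --*-
-*-*
****
**--
---*
gen 6: --*-
-*-*
**-*
*-**
--**
gen 7: --*-
**-*
---*
--**
--**
gen 8: -**-
--**
-*-*
--**
--**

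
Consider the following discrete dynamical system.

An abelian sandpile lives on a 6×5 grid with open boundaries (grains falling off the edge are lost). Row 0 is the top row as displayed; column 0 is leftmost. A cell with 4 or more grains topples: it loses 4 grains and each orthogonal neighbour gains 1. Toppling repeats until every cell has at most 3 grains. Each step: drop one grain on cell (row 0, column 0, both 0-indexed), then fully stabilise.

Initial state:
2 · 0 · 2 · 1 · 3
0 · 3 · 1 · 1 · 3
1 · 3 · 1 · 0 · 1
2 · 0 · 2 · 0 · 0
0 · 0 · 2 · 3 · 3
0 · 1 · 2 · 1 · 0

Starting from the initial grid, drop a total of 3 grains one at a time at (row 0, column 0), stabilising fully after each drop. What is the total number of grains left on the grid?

39

k=0  2 · 0 · 2 · 1 · 3
0 · 3 · 1 · 1 · 3
1 · 3 · 1 · 0 · 1
2 · 0 · 2 · 0 · 0
0 · 0 · 2 · 3 · 3
0 · 1 · 2 · 1 · 0
k=1  3 · 0 · 2 · 1 · 3
0 · 3 · 1 · 1 · 3
1 · 3 · 1 · 0 · 1
2 · 0 · 2 · 0 · 0
0 · 0 · 2 · 3 · 3
0 · 1 · 2 · 1 · 0
k=2  0 · 1 · 2 · 1 · 3
1 · 3 · 1 · 1 · 3
1 · 3 · 1 · 0 · 1
2 · 0 · 2 · 0 · 0
0 · 0 · 2 · 3 · 3
0 · 1 · 2 · 1 · 0
k=3  1 · 1 · 2 · 1 · 3
1 · 3 · 1 · 1 · 3
1 · 3 · 1 · 0 · 1
2 · 0 · 2 · 0 · 0
0 · 0 · 2 · 3 · 3
0 · 1 · 2 · 1 · 0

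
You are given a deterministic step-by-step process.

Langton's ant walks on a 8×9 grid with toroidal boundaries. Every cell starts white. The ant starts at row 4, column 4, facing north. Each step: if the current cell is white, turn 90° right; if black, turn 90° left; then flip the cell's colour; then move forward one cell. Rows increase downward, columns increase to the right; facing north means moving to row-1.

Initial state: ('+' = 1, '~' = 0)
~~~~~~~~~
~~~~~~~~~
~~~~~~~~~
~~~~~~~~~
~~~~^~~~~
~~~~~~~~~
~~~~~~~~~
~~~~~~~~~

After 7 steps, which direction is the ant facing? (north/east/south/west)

east

gen 0: ~~~~~~~~~
~~~~~~~~~
~~~~~~~~~
~~~~~~~~~
~~~~^~~~~
~~~~~~~~~
~~~~~~~~~
~~~~~~~~~
gen 1: ~~~~~~~~~
~~~~~~~~~
~~~~~~~~~
~~~~~~~~~
~~~~+>~~~
~~~~~~~~~
~~~~~~~~~
~~~~~~~~~
gen 2: ~~~~~~~~~
~~~~~~~~~
~~~~~~~~~
~~~~~~~~~
~~~~++~~~
~~~~~v~~~
~~~~~~~~~
~~~~~~~~~
gen 3: ~~~~~~~~~
~~~~~~~~~
~~~~~~~~~
~~~~~~~~~
~~~~++~~~
~~~~<+~~~
~~~~~~~~~
~~~~~~~~~
gen 4: ~~~~~~~~~
~~~~~~~~~
~~~~~~~~~
~~~~~~~~~
~~~~^+~~~
~~~~++~~~
~~~~~~~~~
~~~~~~~~~
gen 5: ~~~~~~~~~
~~~~~~~~~
~~~~~~~~~
~~~~~~~~~
~~~<~+~~~
~~~~++~~~
~~~~~~~~~
~~~~~~~~~
gen 6: ~~~~~~~~~
~~~~~~~~~
~~~~~~~~~
~~~^~~~~~
~~~+~+~~~
~~~~++~~~
~~~~~~~~~
~~~~~~~~~
gen 7: ~~~~~~~~~
~~~~~~~~~
~~~~~~~~~
~~~+>~~~~
~~~+~+~~~
~~~~++~~~
~~~~~~~~~
~~~~~~~~~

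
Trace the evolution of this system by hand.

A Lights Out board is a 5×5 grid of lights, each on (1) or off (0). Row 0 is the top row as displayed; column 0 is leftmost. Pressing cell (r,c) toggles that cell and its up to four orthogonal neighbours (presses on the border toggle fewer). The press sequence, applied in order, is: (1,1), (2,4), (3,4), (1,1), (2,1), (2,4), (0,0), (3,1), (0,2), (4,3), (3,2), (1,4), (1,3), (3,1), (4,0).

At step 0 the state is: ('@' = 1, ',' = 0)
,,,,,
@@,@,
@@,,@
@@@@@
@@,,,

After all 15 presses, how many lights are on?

8

[0] ,,,,,
@@,@,
@@,,@
@@@@@
@@,,,
[1] ,@,,,
,,@@,
@,,,@
@@@@@
@@,,,
[2] ,@,,,
,,@@@
@,,@,
@@@@,
@@,,,
[3] ,@,,,
,,@@@
@,,@@
@@@,@
@@,,@
[4] ,,,,,
@@,@@
@@,@@
@@@,@
@@,,@
[5] ,,,,,
@,,@@
,,@@@
@,@,@
@@,,@
[6] ,,,,,
@,,@,
,,@,,
@,@,,
@@,,@
[7] @@,,,
,,,@,
,,@,,
@,@,,
@@,,@
[8] @@,,,
,,,@,
,@@,,
,@,,,
@,,,@
[9] @,@@,
,,@@,
,@@,,
,@,,,
@,,,@
[10] @,@@,
,,@@,
,@@,,
,@,@,
@,@@,
[11] @,@@,
,,@@,
,@,,,
,,@,,
@,,@,
[12] @,@@@
,,@,@
,@,,@
,,@,,
@,,@,
[13] @,@,@
,,,@,
,@,@@
,,@,,
@,,@,
[14] @,@,@
,,,@,
,,,@@
@@,,,
@@,@,
[15] @,@,@
,,,@,
,,,@@
,@,,,
,,,@,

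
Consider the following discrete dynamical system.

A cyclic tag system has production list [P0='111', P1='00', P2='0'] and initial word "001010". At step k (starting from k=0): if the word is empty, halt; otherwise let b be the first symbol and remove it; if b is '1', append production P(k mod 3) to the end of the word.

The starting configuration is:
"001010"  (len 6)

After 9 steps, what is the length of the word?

step 0: "001010"  (len 6)
step 1: "01010"  (len 5)
step 2: "1010"  (len 4)
step 3: "0100"  (len 4)
step 4: "100"  (len 3)
step 5: "0000"  (len 4)
step 6: "000"  (len 3)
step 7: "00"  (len 2)
step 8: "0"  (len 1)
step 9: (halted — word empty)

0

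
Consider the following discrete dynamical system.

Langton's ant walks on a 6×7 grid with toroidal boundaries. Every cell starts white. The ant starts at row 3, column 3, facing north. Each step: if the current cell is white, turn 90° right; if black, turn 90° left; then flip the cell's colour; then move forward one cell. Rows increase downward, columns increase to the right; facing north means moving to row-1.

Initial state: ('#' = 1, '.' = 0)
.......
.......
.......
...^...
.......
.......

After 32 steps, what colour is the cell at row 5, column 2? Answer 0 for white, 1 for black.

0

t=0: .......
.......
.......
...^...
.......
.......
t=1: .......
.......
.......
...#>..
.......
.......
t=2: .......
.......
.......
...##..
....v..
.......
t=3: .......
.......
.......
...##..
...<#..
.......
t=4: .......
.......
.......
...^#..
...##..
.......
t=5: .......
.......
.......
..<.#..
...##..
.......
t=6: .......
.......
..^....
..#.#..
...##..
.......
t=7: .......
.......
..#>...
..#.#..
...##..
.......
t=8: .......
.......
..##...
..#v#..
...##..
.......
t=9: .......
.......
..##...
..<##..
...##..
.......
t=10: .......
.......
..##...
...##..
..v##..
.......
t=11: .......
.......
..##...
...##..
.<###..
.......
t=12: .......
.......
..##...
.^.##..
.####..
.......
t=13: .......
.......
..##...
.#>##..
.####..
.......
t=14: .......
.......
..##...
.####..
.#v##..
.......
t=15: .......
.......
..##...
.####..
.#.>#..
.......
t=16: .......
.......
..##...
.##^#..
.#..#..
.......
t=17: .......
.......
..##...
.#<.#..
.#..#..
.......
t=18: .......
.......
..##...
.#..#..
.#v.#..
.......
t=19: .......
.......
..##...
.#..#..
.<#.#..
.......
t=20: .......
.......
..##...
.#..#..
..#.#..
.v.....
t=21: .......
.......
..##...
.#..#..
..#.#..
<#.....
t=22: .......
.......
..##...
.#..#..
^.#.#..
##.....
t=23: .......
.......
..##...
.#..#..
#>#.#..
##.....
t=24: .......
.......
..##...
.#..#..
###.#..
#v.....
t=25: .......
.......
..##...
.#..#..
###.#..
#.>....
t=26: ..v....
.......
..##...
.#..#..
###.#..
#.#....
t=27: .<#....
.......
..##...
.#..#..
###.#..
#.#....
t=28: .##....
.......
..##...
.#..#..
###.#..
#^#....
t=29: .##....
.......
..##...
.#..#..
###.#..
##>....
t=30: .##....
.......
..##...
.#..#..
##^.#..
##.....
t=31: .##....
.......
..##...
.#..#..
#<..#..
##.....
t=32: .##....
.......
..##...
.#..#..
#...#..
#v.....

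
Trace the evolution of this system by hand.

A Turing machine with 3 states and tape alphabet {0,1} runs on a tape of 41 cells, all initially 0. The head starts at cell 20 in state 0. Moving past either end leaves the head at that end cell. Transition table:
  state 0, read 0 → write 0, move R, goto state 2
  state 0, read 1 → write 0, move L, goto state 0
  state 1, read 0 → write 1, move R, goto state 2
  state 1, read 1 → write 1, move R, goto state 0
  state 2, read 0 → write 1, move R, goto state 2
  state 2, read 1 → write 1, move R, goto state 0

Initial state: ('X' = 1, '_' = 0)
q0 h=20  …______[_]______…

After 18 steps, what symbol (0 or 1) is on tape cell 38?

[0] q0 h=20  …______[_]______…
[1] q2 h=21  …______[_]______…
[2] q2 h=22  …_____X[_]______…
[3] q2 h=23  …____XX[_]______…
[4] q2 h=24  …___XXX[_]______…
[5] q2 h=25  …__XXXX[_]______…
[6] q2 h=26  …_XXXXX[_]______…
[7] q2 h=27  …XXXXXX[_]______…
[8] q2 h=28  …XXXXXX[_]______…
[9] q2 h=29  …XXXXXX[_]______…
[10] q2 h=30  …XXXXXX[_]______…
[11] q2 h=31  …XXXXXX[_]______…
[12] q2 h=32  …XXXXXX[_]______…
[13] q2 h=33  …XXXXXX[_]______…
[14] q2 h=34  …XXXXXX[_]______|
[15] q2 h=35  …XXXXXX[_]_____|
[16] q2 h=36  …XXXXXX[_]____|
[17] q2 h=37  …XXXXXX[_]___|
[18] q2 h=38  …XXXXXX[_]__|

0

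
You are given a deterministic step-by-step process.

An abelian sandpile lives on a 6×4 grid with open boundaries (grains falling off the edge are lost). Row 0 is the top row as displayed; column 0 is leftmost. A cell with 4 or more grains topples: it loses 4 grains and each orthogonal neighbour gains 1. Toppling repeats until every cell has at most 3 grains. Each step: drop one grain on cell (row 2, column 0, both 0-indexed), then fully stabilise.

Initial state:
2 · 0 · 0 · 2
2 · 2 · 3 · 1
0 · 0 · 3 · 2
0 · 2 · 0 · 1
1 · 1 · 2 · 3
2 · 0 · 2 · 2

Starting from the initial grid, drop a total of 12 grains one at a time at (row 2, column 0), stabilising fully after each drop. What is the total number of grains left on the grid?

[0] 2 · 0 · 0 · 2
2 · 2 · 3 · 1
0 · 0 · 3 · 2
0 · 2 · 0 · 1
1 · 1 · 2 · 3
2 · 0 · 2 · 2
[1] 2 · 0 · 0 · 2
2 · 2 · 3 · 1
1 · 0 · 3 · 2
0 · 2 · 0 · 1
1 · 1 · 2 · 3
2 · 0 · 2 · 2
[2] 2 · 0 · 0 · 2
2 · 2 · 3 · 1
2 · 0 · 3 · 2
0 · 2 · 0 · 1
1 · 1 · 2 · 3
2 · 0 · 2 · 2
[3] 2 · 0 · 0 · 2
2 · 2 · 3 · 1
3 · 0 · 3 · 2
0 · 2 · 0 · 1
1 · 1 · 2 · 3
2 · 0 · 2 · 2
[4] 2 · 0 · 0 · 2
3 · 2 · 3 · 1
0 · 1 · 3 · 2
1 · 2 · 0 · 1
1 · 1 · 2 · 3
2 · 0 · 2 · 2
[5] 2 · 0 · 0 · 2
3 · 2 · 3 · 1
1 · 1 · 3 · 2
1 · 2 · 0 · 1
1 · 1 · 2 · 3
2 · 0 · 2 · 2
[6] 2 · 0 · 0 · 2
3 · 2 · 3 · 1
2 · 1 · 3 · 2
1 · 2 · 0 · 1
1 · 1 · 2 · 3
2 · 0 · 2 · 2
[7] 2 · 0 · 0 · 2
3 · 2 · 3 · 1
3 · 1 · 3 · 2
1 · 2 · 0 · 1
1 · 1 · 2 · 3
2 · 0 · 2 · 2
[8] 3 · 0 · 0 · 2
0 · 3 · 3 · 1
1 · 2 · 3 · 2
2 · 2 · 0 · 1
1 · 1 · 2 · 3
2 · 0 · 2 · 2
[9] 3 · 0 · 0 · 2
0 · 3 · 3 · 1
2 · 2 · 3 · 2
2 · 2 · 0 · 1
1 · 1 · 2 · 3
2 · 0 · 2 · 2
[10] 3 · 0 · 0 · 2
0 · 3 · 3 · 1
3 · 2 · 3 · 2
2 · 2 · 0 · 1
1 · 1 · 2 · 3
2 · 0 · 2 · 2
[11] 3 · 0 · 0 · 2
1 · 3 · 3 · 1
0 · 3 · 3 · 2
3 · 2 · 0 · 1
1 · 1 · 2 · 3
2 · 0 · 2 · 2
[12] 3 · 0 · 0 · 2
1 · 3 · 3 · 1
1 · 3 · 3 · 2
3 · 2 · 0 · 1
1 · 1 · 2 · 3
2 · 0 · 2 · 2

41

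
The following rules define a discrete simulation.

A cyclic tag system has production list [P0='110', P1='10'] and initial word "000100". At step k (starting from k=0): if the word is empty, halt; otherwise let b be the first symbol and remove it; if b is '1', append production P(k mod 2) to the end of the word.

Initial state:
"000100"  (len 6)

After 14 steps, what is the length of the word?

0) "000100"  (len 6)
1) "00100"  (len 5)
2) "0100"  (len 4)
3) "100"  (len 3)
4) "0010"  (len 4)
5) "010"  (len 3)
6) "10"  (len 2)
7) "0110"  (len 4)
8) "110"  (len 3)
9) "10110"  (len 5)
10) "011010"  (len 6)
11) "11010"  (len 5)
12) "101010"  (len 6)
13) "01010110"  (len 8)
14) "1010110"  (len 7)

7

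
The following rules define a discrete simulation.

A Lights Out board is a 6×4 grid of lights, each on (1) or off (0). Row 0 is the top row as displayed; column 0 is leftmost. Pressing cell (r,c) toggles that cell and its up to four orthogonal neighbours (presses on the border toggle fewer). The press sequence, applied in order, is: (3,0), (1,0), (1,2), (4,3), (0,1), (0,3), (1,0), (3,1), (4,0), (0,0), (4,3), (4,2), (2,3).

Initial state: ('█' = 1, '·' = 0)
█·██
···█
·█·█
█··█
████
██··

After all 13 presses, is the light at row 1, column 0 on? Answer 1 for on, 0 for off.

k=0  █·██
···█
·█·█
█··█
████
██··
k=1  █·██
···█
██·█
·█·█
·███
██··
k=2  ··██
██·█
·█·█
·█·█
·███
██··
k=3  ···█
█·█·
·███
·█·█
·███
██··
k=4  ···█
█·█·
·███
·█··
·█··
██·█
k=5  ████
███·
·███
·█··
·█··
██·█
k=6  ██··
████
·███
·█··
·█··
██·█
k=7  ·█··
··██
████
·█··
·█··
██·█
k=8  ·█··
··██
█·██
█·█·
····
██·█
k=9  ·█··
··██
█·██
··█·
██··
·█·█
k=10  █···
█·██
█·██
··█·
██··
·█·█
k=11  █···
█·██
█·██
··██
████
·█··
k=12  █···
█·██
█·██
···█
█···
·██·
k=13  █···
█·█·
█···
····
█···
·██·

1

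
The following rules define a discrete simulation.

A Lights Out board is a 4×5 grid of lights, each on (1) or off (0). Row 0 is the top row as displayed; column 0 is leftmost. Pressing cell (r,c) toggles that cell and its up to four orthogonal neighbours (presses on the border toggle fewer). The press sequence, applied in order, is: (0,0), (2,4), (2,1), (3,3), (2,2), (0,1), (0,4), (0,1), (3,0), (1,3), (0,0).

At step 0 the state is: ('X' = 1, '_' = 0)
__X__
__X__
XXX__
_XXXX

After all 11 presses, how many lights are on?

step 0: __X__
__X__
XXX__
_XXXX
step 1: XXX__
X_X__
XXX__
_XXXX
step 2: XXX__
X_X_X
XXXXX
_XXX_
step 3: XXX__
XXX_X
___XX
__XX_
step 4: XXX__
XXX_X
____X
____X
step 5: XXX__
XX__X
_XXXX
__X_X
step 6: _____
X___X
_XXXX
__X_X
step 7: ___XX
X____
_XXXX
__X_X
step 8: XXXXX
XX___
_XXXX
__X_X
step 9: XXXXX
XX___
XXXXX
XXX_X
step 10: XXX_X
XXXXX
XXX_X
XXX_X
step 11: __X_X
_XXXX
XXX_X
XXX_X

14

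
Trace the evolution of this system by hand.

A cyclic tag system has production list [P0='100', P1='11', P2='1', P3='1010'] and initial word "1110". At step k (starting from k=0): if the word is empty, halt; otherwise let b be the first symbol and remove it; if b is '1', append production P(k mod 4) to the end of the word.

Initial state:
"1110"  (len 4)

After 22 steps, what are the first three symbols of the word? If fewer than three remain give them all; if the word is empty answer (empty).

111

gen 0: "1110"  (len 4)
gen 1: "110100"  (len 6)
gen 2: "1010011"  (len 7)
gen 3: "0100111"  (len 7)
gen 4: "100111"  (len 6)
gen 5: "00111100"  (len 8)
gen 6: "0111100"  (len 7)
gen 7: "111100"  (len 6)
gen 8: "111001010"  (len 9)
gen 9: "11001010100"  (len 11)
gen 10: "100101010011"  (len 12)
gen 11: "001010100111"  (len 12)
gen 12: "01010100111"  (len 11)
gen 13: "1010100111"  (len 10)
gen 14: "01010011111"  (len 11)
gen 15: "1010011111"  (len 10)
gen 16: "0100111111010"  (len 13)
gen 17: "100111111010"  (len 12)
gen 18: "0011111101011"  (len 13)
gen 19: "011111101011"  (len 12)
gen 20: "11111101011"  (len 11)
gen 21: "1111101011100"  (len 13)
gen 22: "11110101110011"  (len 14)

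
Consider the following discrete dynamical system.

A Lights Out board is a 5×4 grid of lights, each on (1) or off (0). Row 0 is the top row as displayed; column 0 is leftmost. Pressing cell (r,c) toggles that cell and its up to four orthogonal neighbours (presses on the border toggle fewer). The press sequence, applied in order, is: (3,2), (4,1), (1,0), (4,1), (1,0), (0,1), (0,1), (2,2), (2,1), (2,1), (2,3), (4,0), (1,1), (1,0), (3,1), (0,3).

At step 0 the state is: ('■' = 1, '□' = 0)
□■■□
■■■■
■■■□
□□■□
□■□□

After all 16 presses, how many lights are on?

[0] □■■□
■■■■
■■■□
□□■□
□■□□
[1] □■■□
■■■■
■■□□
□■□■
□■■□
[2] □■■□
■■■■
■■□□
□□□■
■□□□
[3] ■■■□
□□■■
□■□□
□□□■
■□□□
[4] ■■■□
□□■■
□■□□
□■□■
□■■□
[5] □■■□
■■■■
■■□□
□■□■
□■■□
[6] ■□□□
■□■■
■■□□
□■□■
□■■□
[7] □■■□
■■■■
■■□□
□■□■
□■■□
[8] □■■□
■■□■
■□■■
□■■■
□■■□
[9] □■■□
■□□■
□■□■
□□■■
□■■□
[10] □■■□
■■□■
■□■■
□■■■
□■■□
[11] □■■□
■■□□
■□□□
□■■□
□■■□
[12] □■■□
■■□□
■□□□
■■■□
■□■□
[13] □□■□
□□■□
■■□□
■■■□
■□■□
[14] ■□■□
■■■□
□■□□
■■■□
■□■□
[15] ■□■□
■■■□
□□□□
□□□□
■■■□
[16] ■□□■
■■■■
□□□□
□□□□
■■■□

9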